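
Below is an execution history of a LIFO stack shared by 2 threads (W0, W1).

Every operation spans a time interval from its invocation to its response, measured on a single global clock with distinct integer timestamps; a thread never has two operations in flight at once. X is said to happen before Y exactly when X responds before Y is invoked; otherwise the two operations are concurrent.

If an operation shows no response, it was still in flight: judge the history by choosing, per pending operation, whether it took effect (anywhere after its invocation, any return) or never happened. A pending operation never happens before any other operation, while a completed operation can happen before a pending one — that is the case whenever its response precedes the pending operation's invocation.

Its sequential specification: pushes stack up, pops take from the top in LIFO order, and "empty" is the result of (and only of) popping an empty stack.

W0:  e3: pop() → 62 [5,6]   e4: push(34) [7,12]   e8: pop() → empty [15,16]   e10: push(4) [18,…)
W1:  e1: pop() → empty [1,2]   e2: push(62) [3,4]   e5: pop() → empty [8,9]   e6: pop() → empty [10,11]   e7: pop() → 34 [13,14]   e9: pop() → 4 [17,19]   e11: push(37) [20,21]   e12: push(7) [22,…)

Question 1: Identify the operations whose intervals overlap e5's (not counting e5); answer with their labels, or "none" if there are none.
Answer: e4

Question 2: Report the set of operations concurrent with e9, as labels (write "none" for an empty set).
Answer: e10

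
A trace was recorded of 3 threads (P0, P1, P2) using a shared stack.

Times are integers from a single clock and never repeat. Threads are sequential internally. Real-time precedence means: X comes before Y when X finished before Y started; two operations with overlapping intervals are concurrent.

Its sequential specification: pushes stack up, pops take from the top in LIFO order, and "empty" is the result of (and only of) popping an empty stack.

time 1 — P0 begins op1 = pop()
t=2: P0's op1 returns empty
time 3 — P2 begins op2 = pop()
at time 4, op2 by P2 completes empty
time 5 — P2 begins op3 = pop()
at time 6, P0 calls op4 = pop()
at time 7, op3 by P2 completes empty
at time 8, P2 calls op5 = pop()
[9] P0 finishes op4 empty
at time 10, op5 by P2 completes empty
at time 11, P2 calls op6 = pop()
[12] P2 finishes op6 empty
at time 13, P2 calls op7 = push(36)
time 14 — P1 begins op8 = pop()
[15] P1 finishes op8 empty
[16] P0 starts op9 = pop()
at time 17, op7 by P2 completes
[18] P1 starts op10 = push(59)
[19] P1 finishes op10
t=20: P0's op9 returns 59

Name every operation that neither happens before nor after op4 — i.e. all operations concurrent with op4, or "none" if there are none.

op4 runs from 6 to 9; window-overlapping ops are concurrent
op1 [1,2]: before
op2 [3,4]: before
op3 [5,7]: concurrent
op5 [8,10]: concurrent
op6 [11,12]: after
op7 [13,17]: after
op8 [14,15]: after
op9 [16,20]: after
op10 [18,19]: after

op3, op5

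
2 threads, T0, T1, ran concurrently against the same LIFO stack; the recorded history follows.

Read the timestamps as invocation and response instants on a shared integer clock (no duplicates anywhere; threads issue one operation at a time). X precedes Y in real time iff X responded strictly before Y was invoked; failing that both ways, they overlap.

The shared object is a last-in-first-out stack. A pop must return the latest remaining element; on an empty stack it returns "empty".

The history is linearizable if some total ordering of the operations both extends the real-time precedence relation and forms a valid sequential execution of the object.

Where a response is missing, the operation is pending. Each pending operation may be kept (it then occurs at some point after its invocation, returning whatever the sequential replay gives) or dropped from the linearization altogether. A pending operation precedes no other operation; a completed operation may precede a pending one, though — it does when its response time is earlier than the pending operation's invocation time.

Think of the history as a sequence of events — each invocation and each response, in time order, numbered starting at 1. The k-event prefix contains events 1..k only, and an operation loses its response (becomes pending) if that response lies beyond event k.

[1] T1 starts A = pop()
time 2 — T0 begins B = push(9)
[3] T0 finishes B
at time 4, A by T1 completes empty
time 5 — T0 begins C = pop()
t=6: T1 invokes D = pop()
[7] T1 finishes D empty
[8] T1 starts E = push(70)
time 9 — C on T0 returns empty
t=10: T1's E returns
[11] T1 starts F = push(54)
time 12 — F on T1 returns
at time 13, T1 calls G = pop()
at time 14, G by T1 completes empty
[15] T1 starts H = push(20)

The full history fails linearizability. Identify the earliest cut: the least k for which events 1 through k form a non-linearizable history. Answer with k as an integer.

9

a valid linearization of events 1..8 exists, for instance A, B, C, D:
after step 1 (A pop() → empty): stack <>
after step 2 (B push(9)): stack <9>
after step 3 (C pop() (pending, included)): stack <>
after step 4 (D pop() → empty): stack <>
once event 9 joins (C's response, time 9), exhaustive search finds no witness
no escape via the 1 pending operation (E): every completion choice fails
sample order A, B, C, D (pending dropped) stalls at step 3 — C pop() → empty has no legal effect
sample order A, B, D, C (pending dropped) stalls at step 3 — D pop() → empty has no legal effect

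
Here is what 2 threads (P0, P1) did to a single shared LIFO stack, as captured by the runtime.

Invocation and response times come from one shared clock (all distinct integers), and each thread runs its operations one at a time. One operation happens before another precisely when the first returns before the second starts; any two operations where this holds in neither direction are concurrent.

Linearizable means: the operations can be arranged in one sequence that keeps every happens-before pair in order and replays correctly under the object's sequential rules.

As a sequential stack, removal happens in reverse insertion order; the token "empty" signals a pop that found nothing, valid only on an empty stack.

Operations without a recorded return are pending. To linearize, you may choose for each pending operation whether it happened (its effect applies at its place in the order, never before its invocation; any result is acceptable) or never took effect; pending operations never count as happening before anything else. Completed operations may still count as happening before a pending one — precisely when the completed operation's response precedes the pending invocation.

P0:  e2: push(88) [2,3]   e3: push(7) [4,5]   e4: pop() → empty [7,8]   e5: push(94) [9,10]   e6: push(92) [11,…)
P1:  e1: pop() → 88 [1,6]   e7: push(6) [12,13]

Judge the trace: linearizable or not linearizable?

the violation lands at event 8, e4's response at time 8: events 1..7 linearize, events 1..8 do not
all 3 real-time-respecting orders fail — 4 completed LIFO stack operations, no legal replay
sample order e1, e2, e3, e4 stalls at step 1 — e1 pop() → 88 has no legal effect
sample order e2, e1, e3, e4 stalls at step 4 — e4 pop() → empty has no legal effect

not linearizable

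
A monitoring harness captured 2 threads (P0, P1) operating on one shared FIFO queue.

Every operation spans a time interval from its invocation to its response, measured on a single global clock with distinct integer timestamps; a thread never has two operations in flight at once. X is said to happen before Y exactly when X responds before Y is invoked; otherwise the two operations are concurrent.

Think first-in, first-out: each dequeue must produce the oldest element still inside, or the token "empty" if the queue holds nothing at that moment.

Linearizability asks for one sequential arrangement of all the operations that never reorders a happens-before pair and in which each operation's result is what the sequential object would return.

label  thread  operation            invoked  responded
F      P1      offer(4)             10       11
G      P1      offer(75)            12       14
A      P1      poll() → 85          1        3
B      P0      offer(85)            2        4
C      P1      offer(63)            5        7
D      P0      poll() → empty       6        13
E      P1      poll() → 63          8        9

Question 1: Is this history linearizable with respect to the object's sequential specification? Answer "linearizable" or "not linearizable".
linearizable

one valid linearization: B, A, C, E, D, F, G
1. B offer(85), leaving queue <85>
2. A poll() → 85, leaving queue <>
3. C offer(63), leaving queue <63>
4. E poll() → 63, leaving queue <>
5. D poll() → empty, leaving queue <>
6. F offer(4), leaving queue <4>
7. G offer(75), leaving queue <4,75>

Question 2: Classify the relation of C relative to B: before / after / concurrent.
Answer: after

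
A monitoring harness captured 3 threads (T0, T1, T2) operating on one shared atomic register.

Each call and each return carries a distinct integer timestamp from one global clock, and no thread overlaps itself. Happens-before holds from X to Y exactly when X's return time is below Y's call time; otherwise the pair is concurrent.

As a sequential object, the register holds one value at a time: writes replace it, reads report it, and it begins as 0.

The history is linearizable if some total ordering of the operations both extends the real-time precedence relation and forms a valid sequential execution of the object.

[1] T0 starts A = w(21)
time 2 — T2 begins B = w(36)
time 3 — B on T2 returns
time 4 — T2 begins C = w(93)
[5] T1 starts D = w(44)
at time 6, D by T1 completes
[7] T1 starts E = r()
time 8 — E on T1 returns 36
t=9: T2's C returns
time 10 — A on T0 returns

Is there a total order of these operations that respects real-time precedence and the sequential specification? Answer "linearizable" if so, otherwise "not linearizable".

not linearizable

the violation lands at event 8, E's response at time 8: events 1..7 linearize, events 1..8 do not
exhaustive check: the 3 completed atomic register ops admit one real-time order; illegal
every completion of the 2 pending operations (A, C) was checked; none linearizes
sample order B, D, E (pending dropped) stalls at step 3 — E r() → 36 has no legal effect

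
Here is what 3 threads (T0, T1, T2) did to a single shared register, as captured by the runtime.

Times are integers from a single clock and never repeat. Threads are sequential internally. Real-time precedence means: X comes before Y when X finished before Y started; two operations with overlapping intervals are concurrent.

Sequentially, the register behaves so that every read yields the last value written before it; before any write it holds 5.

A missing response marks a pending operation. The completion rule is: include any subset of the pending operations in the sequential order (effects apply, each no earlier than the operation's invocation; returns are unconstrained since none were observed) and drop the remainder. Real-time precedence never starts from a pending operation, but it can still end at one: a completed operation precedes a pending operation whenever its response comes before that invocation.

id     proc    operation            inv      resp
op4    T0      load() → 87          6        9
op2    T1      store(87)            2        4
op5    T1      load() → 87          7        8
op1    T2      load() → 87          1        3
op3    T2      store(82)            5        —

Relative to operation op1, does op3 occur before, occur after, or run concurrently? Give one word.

op3 spans [5,…), op1 spans [1,3]
resp(op1)=3 < inv(op3)=5

after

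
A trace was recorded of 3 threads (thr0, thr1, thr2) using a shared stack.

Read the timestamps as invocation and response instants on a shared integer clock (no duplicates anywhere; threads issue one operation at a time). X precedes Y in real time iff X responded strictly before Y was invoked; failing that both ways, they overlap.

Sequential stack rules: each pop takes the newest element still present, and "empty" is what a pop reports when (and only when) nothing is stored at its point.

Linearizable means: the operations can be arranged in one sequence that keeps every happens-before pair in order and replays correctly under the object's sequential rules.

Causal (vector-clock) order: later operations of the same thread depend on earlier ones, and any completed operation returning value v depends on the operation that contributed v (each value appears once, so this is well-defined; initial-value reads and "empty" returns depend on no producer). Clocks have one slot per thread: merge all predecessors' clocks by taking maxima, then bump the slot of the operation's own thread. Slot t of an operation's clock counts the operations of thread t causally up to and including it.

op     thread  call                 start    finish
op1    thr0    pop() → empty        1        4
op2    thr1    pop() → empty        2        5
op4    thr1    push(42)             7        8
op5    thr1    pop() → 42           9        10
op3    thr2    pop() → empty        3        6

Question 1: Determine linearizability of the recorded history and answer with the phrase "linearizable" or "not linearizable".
a witness: op1, op2, op3, op4, op5
after step 1 (op1 pop() → empty): stack <>
after step 2 (op2 pop() → empty): stack <>
after step 3 (op3 pop() → empty): stack <>
after step 4 (op4 push(42)): stack <42>
after step 5 (op5 pop() → 42): stack <>

linearizable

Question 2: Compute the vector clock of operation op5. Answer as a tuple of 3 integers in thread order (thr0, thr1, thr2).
Answer: (0, 3, 0)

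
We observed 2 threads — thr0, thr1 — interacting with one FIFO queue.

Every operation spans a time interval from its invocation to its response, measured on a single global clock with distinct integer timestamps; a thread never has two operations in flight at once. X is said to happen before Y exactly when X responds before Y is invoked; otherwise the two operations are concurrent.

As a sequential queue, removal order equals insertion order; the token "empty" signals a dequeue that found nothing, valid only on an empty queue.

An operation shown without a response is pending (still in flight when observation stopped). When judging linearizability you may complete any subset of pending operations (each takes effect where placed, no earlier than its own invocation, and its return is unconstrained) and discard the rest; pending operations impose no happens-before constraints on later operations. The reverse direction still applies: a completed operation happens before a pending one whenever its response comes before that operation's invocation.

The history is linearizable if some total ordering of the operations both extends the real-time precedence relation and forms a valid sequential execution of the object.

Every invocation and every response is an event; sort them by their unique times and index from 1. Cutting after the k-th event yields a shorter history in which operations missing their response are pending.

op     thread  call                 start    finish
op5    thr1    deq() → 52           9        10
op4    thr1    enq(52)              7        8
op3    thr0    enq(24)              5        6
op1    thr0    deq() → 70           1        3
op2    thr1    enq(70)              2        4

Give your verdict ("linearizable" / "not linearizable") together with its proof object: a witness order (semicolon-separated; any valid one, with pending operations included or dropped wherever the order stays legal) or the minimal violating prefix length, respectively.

events 1..9 are fine; event 10 — the response of op5 at time 10 — makes the prefix non-linearizable
5 completed operations, 2 real-time-consistent orders — every FIFO queue replay fails
e.g. op1, op2, op3, op4, op5: illegal at step 1, since op1 deq() → 70 cannot apply there
e.g. op2, op1, op3, op4, op5: illegal at step 5, since op5 deq() → 52 cannot apply there

not linearizable — minimal violating prefix: 10 events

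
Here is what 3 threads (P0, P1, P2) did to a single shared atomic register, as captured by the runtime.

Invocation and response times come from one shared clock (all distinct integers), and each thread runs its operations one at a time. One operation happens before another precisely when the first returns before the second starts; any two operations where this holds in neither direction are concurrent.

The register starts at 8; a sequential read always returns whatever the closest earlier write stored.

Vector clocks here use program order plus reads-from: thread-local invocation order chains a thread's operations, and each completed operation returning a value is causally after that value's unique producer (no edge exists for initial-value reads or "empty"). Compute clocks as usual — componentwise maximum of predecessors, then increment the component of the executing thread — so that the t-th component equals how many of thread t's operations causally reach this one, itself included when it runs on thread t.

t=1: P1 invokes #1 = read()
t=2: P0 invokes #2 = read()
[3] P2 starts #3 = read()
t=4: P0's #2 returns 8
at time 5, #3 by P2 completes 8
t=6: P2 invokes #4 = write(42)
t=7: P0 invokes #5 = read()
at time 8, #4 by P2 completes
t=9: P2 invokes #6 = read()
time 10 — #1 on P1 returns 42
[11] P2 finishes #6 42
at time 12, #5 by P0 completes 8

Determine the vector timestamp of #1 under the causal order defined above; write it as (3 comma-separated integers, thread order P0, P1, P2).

(0, 1, 2)

VC(#3, invoked at 3): no causal predecessors; +1 on P2 → (0, 0, 1)
VC(#2, invoked at 2): no causal predecessors; +1 on P0 → (1, 0, 0)
merge at #4 (invoked 6): VC(#3)=(0, 0, 1), own-thread bump on P2 → (0, 0, 2)
merge at #5 (invoked 7): VC(#2)=(1, 0, 0), own-thread bump on P0 → (2, 0, 0)
merge at #6 (invoked 9): VC(#4)=(0, 0, 2), own-thread bump on P2 → (0, 0, 3)
merge at #1 (invoked 1): VC(#4)=(0, 0, 2), own-thread bump on P1 → (0, 1, 2)
target: VC(#1) = (0, 1, 2)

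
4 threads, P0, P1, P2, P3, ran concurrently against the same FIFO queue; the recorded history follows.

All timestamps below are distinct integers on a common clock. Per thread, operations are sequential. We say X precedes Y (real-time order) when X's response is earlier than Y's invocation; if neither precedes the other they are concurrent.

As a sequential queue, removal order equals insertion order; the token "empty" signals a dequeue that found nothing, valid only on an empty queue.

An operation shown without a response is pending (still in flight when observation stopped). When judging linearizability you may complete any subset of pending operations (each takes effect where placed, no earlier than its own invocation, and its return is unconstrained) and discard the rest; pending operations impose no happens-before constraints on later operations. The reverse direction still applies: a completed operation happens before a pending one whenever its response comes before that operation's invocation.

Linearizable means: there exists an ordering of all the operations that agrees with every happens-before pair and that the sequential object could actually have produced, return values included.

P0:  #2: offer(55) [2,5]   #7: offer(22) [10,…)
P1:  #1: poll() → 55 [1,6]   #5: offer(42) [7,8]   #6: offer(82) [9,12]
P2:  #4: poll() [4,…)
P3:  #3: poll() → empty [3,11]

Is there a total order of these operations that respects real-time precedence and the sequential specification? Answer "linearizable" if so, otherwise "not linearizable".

witness order: #2, #1, #3, #4, #5, #6
step 1: #2 offer(55) — queue <55>
step 2: #1 poll() → 55 — queue <>
step 3: #3 poll() → empty — queue <>
step 4: #4 poll() (pending, included) — queue <>
step 5: #5 offer(42) — queue <42>
step 6: #6 offer(82) — queue <42,82>

linearizable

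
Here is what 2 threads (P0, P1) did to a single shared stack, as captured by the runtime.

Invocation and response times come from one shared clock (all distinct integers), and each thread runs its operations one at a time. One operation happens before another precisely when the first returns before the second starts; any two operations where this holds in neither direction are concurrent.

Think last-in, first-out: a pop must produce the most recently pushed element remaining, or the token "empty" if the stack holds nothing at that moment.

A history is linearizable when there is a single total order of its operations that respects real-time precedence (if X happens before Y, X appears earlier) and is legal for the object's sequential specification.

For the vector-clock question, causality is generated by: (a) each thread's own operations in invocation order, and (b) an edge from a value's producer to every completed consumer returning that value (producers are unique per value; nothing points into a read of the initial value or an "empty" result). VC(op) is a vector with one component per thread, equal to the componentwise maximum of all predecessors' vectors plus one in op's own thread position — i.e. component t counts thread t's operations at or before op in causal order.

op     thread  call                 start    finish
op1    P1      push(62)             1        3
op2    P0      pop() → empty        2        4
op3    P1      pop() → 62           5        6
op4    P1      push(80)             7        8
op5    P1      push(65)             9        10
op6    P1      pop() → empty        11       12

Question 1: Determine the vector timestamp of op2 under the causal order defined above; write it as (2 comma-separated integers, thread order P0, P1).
root op op1, invoked 1: fresh clock plus P1's own tick → (0, 1)
root op op2, invoked 2: fresh clock plus P0's own tick → (1, 0)
from VC(op1)=(0, 1), op3 (invoked 5) maxes components and bumps P1 → (0, 2)
from VC(op3)=(0, 2), op4 (invoked 7) maxes components and bumps P1 → (0, 3)
from VC(op4)=(0, 3), op5 (invoked 9) maxes components and bumps P1 → (0, 4)
from VC(op5)=(0, 4), op6 (invoked 11) maxes components and bumps P1 → (0, 5)
target: VC(op2) = (1, 0)

(1, 0)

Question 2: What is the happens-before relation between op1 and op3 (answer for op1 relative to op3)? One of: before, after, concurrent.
op1 spans [1,3], op3 spans [5,6]
resp(op1)=3 < inv(op3)=5

before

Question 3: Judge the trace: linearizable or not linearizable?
cut after 11 events: linearizable; cut after 12 events (op6 responds, time 12): not linearizable
real-time-consistent orders of the 6 completed operations: 2 — all fail the stack replay
sample order op1, op2, op3, op4, op5, op6 stalls at step 2 — op2 pop() → empty has no legal effect
sample order op2, op1, op3, op4, op5, op6 stalls at step 6 — op6 pop() → empty has no legal effect

not linearizable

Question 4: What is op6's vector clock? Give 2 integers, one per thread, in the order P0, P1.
VC(op1, invoked at 1): no causal predecessors; +1 on P1 → (0, 1)
VC(op2, invoked at 2): no causal predecessors; +1 on P0 → (1, 0)
VC(op3, invoked at 5): max of VC(op1)=(0, 1), then +1 on thread P1 → (0, 2)
VC(op4, invoked at 7): max of VC(op3)=(0, 2), then +1 on thread P1 → (0, 3)
VC(op5, invoked at 9): max of VC(op4)=(0, 3), then +1 on thread P1 → (0, 4)
VC(op6, invoked at 11): max of VC(op5)=(0, 4), then +1 on thread P1 → (0, 5)
target: VC(op6) = (0, 5)

(0, 5)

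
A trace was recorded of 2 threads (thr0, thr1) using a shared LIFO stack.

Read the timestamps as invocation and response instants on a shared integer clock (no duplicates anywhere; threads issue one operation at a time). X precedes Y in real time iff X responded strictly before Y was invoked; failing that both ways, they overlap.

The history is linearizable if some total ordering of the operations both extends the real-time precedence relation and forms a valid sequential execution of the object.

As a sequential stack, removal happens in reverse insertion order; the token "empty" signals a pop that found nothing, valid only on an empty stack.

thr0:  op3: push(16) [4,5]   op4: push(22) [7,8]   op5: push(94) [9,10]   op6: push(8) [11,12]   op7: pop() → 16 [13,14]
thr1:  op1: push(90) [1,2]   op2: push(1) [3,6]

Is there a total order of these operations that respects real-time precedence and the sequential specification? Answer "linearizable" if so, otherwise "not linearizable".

cut after 13 events: linearizable; cut after 14 events (op7 responds, time 14): not linearizable
7 completed operations, 2 real-time-consistent orders — every LIFO stack replay fails
sample order op1, op2, op3, op4, op5, op6, op7 stalls at step 7 — op7 pop() → 16 has no legal effect
sample order op1, op3, op2, op4, op5, op6, op7 stalls at step 7 — op7 pop() → 16 has no legal effect

not linearizable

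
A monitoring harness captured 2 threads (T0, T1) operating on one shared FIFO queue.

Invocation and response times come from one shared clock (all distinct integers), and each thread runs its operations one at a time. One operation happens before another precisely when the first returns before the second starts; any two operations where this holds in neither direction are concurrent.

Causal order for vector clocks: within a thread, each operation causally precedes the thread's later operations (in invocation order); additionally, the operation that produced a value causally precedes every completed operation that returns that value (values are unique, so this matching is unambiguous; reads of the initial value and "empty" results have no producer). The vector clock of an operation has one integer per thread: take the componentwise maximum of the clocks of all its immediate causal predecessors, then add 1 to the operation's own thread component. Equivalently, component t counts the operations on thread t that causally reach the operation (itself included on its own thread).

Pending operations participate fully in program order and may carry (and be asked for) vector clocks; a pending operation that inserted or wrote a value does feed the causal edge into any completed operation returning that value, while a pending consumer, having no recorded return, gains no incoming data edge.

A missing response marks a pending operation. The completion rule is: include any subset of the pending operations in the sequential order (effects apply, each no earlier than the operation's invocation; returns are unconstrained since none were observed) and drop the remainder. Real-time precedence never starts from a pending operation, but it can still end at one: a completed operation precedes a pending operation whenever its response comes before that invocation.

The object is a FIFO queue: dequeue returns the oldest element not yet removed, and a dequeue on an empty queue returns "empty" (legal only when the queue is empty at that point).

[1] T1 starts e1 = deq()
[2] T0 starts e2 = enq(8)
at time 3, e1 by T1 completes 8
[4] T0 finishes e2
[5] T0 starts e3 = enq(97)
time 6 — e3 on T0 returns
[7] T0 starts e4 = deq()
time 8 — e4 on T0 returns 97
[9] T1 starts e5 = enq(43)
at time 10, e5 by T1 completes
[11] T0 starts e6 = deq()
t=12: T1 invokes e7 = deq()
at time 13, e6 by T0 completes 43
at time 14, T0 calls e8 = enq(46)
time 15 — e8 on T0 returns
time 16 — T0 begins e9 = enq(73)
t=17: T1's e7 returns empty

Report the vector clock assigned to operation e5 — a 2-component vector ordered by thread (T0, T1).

e2, invoked 2, has no incoming edges; only T0's bump applies → (1, 0)
from VC(e2)=(1, 0), e1 (invoked 1) maxes components and bumps T1 → (1, 1)
from VC(e2)=(1, 0), e3 (invoked 5) maxes components and bumps T0 → (2, 0)
from VC(e1)=(1, 1), e5 (invoked 9) maxes components and bumps T1 → (1, 2)
from VC(e3)=(2, 0), e4 (invoked 7) maxes components and bumps T0 → (3, 0)
from VC(e5)=(1, 2), e7 (invoked 12) maxes components and bumps T1 → (1, 3)
from VC(e4)=(3, 0), VC(e5)=(1, 2), e6 (invoked 11) maxes components and bumps T0 → (4, 2)
from VC(e6)=(4, 2), e8 (invoked 14) maxes components and bumps T0 → (5, 2)
from VC(e8)=(5, 2), e9 (invoked 16) maxes components and bumps T0 → (6, 2)
target: VC(e5) = (1, 2)

(1, 2)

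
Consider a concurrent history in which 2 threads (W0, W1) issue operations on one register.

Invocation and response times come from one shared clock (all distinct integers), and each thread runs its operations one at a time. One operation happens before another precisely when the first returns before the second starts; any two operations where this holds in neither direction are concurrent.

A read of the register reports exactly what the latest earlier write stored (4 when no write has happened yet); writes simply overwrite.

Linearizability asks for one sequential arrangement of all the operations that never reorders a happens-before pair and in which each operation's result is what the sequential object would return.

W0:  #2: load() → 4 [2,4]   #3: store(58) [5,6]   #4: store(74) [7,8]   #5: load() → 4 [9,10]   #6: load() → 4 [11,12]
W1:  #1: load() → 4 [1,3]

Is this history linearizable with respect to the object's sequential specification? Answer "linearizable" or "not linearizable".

the violation lands at event 10, #5's response at time 10: events 1..9 linearize, events 1..10 do not
no legal order exists: 2 real-time-consistent candidates over 5 completed register operations, all rejected
e.g. #1, #2, #3, #4, #5: illegal at step 5, since #5 load() → 4 cannot apply there
e.g. #2, #1, #3, #4, #5: illegal at step 5, since #5 load() → 4 cannot apply there

not linearizable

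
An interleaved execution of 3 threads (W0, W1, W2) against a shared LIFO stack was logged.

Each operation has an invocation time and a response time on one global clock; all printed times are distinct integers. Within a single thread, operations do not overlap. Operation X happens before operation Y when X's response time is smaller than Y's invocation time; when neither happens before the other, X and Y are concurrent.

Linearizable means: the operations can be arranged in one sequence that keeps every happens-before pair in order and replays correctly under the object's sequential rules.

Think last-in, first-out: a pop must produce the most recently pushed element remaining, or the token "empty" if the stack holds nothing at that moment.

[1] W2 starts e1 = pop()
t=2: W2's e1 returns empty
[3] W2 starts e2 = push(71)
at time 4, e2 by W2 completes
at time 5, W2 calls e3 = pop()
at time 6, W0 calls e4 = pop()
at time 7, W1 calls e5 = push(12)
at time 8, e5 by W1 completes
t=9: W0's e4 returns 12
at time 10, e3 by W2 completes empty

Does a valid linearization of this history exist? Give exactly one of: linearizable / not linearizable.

not linearizable

cut after 9 events: linearizable; cut after 10 events (e3 responds, time 10): not linearizable
5 completed operations, 6 real-time-consistent orders — every LIFO stack replay fails
sample order e1, e2, e3, e4, e5 stalls at step 3 — e3 pop() → empty has no legal effect
sample order e1, e2, e3, e5, e4 stalls at step 3 — e3 pop() → empty has no legal effect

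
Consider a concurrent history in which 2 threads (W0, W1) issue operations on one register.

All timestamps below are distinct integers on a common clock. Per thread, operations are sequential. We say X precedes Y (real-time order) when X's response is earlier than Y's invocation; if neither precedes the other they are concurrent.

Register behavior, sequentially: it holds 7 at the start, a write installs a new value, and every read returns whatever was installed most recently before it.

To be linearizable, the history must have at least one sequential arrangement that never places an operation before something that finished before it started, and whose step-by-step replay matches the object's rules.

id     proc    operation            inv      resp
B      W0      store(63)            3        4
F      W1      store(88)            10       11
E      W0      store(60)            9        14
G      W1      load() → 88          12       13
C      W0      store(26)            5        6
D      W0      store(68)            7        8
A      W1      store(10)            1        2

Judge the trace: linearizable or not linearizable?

linearizable

witness order: A, B, C, D, E, F, G
after step 1 (A store(10)): value 10
after step 2 (B store(63)): value 63
after step 3 (C store(26)): value 26
after step 4 (D store(68)): value 68
after step 5 (E store(60)): value 60
after step 6 (F store(88)): value 88
after step 7 (G load() → 88): value 88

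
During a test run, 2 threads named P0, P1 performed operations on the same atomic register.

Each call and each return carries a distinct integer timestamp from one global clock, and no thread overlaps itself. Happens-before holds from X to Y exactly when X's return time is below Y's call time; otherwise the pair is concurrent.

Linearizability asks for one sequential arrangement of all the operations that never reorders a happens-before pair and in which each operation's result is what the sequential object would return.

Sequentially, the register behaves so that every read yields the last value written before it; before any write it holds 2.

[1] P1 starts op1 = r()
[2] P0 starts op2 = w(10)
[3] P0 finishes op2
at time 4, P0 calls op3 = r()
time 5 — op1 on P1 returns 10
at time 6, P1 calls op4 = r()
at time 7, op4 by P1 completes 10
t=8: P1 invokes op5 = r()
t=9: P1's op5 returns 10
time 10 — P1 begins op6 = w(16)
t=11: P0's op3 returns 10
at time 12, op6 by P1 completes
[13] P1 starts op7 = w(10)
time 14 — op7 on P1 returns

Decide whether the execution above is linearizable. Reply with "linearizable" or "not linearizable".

linearizable

a witness: op2, op1, op3, op4, op5, op6, op7
1. op2 w(10), leaving value 10
2. op1 r() → 10, leaving value 10
3. op3 r() → 10, leaving value 10
4. op4 r() → 10, leaving value 10
5. op5 r() → 10, leaving value 10
6. op6 w(16), leaving value 16
7. op7 w(10), leaving value 10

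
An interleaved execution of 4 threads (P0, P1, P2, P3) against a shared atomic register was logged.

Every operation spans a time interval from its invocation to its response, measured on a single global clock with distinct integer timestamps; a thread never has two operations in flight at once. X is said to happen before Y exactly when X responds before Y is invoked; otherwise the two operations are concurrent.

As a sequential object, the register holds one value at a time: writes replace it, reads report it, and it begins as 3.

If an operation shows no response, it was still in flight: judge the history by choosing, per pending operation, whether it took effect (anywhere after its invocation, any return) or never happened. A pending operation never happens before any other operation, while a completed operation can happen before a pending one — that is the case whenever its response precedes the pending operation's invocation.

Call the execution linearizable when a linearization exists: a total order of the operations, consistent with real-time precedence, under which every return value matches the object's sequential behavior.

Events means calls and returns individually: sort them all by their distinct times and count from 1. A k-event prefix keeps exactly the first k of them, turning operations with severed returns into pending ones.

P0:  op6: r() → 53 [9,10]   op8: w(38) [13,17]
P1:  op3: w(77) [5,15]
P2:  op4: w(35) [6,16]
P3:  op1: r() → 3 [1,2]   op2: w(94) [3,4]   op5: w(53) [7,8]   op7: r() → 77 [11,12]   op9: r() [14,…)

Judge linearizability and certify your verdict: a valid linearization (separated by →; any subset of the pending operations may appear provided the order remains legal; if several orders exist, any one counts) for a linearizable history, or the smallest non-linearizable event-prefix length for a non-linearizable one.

linearizable — witness: op1 → op2 → op4 → op5 → op6 → op3 → op7 → op8

step 1: op1 r() → 3 — value 3
step 2: op2 w(94) — value 94
step 3: op4 w(35) — value 35
step 4: op5 w(53) — value 53
step 5: op6 r() → 53 — value 53
step 6: op3 w(77) — value 77
step 7: op7 r() → 77 — value 77
step 8: op8 w(38) — value 38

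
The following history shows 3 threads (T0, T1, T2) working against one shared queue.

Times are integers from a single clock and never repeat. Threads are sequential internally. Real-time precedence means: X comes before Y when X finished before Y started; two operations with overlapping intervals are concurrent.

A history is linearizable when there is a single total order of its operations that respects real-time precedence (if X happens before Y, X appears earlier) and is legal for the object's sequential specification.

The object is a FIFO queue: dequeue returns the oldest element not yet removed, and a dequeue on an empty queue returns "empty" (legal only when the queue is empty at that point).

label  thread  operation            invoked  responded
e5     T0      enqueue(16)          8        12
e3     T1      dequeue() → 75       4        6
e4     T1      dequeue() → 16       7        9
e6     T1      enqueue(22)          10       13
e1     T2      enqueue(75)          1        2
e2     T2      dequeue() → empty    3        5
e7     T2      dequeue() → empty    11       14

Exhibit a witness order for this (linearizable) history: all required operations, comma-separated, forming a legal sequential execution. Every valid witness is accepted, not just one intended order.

e1, e3, e2, e5, e4, e7, e6

1. e1 enqueue(75), leaving queue <75>
2. e3 dequeue() → 75, leaving queue <>
3. e2 dequeue() → empty, leaving queue <>
4. e5 enqueue(16), leaving queue <16>
5. e4 dequeue() → 16, leaving queue <>
6. e7 dequeue() → empty, leaving queue <>
7. e6 enqueue(22), leaving queue <22>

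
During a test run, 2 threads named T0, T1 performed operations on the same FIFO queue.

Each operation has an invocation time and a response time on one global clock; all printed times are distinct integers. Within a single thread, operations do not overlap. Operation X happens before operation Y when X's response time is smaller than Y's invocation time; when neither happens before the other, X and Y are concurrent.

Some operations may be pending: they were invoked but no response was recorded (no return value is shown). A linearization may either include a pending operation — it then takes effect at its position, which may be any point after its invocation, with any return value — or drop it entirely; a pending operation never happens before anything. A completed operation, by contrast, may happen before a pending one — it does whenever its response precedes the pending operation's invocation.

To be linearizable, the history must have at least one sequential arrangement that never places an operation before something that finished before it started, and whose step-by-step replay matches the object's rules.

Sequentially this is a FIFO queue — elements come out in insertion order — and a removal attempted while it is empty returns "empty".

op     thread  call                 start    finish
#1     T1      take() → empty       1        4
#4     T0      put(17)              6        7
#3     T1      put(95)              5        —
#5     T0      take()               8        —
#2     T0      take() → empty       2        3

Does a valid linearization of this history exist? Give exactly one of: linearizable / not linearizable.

one valid linearization: #1, #2, #3, #4
after step 1 (#1 take() → empty): queue <>
after step 2 (#2 take() → empty): queue <>
after step 3 (#3 put(95) (pending, included)): queue <95>
after step 4 (#4 put(17)): queue <95,17>

linearizable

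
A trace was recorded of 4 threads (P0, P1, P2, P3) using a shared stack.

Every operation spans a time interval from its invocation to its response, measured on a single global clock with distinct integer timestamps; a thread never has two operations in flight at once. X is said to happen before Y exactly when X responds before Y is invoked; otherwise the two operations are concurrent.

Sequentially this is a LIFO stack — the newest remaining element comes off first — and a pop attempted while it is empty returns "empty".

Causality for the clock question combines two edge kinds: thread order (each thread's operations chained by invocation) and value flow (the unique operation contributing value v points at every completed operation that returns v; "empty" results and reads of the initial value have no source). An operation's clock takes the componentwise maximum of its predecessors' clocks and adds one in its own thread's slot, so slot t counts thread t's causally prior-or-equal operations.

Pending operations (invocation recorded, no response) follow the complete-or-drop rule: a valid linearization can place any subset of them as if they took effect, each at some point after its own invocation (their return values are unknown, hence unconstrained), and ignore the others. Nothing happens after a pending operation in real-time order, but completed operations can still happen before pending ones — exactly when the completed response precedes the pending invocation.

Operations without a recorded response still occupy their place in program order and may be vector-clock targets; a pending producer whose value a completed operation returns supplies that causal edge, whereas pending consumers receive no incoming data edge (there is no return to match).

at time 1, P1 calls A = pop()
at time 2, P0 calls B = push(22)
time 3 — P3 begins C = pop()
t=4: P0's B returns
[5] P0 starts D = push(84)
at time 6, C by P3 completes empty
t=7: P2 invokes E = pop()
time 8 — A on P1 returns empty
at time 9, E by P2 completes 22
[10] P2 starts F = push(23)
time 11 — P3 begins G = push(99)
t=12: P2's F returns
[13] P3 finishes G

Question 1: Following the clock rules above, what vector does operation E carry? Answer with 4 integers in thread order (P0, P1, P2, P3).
no predecessors for C (invoked 3): P3 increments from zero → (0, 0, 0, 1)
no predecessors for A (invoked 1): P1 increments from zero → (0, 1, 0, 0)
no predecessors for B (invoked 2): P0 increments from zero → (1, 0, 0, 0)
merge at G (invoked 11): VC(C)=(0, 0, 0, 1), own-thread bump on P3 → (0, 0, 0, 2)
merge at E (invoked 7): VC(B)=(1, 0, 0, 0), own-thread bump on P2 → (1, 0, 1, 0)
merge at D (invoked 5): VC(B)=(1, 0, 0, 0), own-thread bump on P0 → (2, 0, 0, 0)
merge at F (invoked 10): VC(E)=(1, 0, 1, 0), own-thread bump on P2 → (1, 0, 2, 0)
target: VC(E) = (1, 0, 1, 0)

(1, 0, 1, 0)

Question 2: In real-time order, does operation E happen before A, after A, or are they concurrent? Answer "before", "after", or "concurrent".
E spans [7,9], A spans [1,8]
the intervals overlap in both directions

concurrent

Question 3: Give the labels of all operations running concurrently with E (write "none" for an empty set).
concurrent with E ([7,9]): every op whose interval crosses 7..9
A [1,8]: concurrent
B [2,4]: before
C [3,6]: before
D [5,…): concurrent
F [10,12]: after
G [11,13]: after

A, D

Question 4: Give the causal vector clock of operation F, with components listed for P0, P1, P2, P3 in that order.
C, invoked 3, has no incoming edges; only P3's bump applies → (0, 0, 0, 1)
A, invoked 1, has no incoming edges; only P1's bump applies → (0, 1, 0, 0)
B, invoked 2, has no incoming edges; only P0's bump applies → (1, 0, 0, 0)
VC(G, invoked at 11): max of VC(C)=(0, 0, 0, 1), then +1 on thread P3 → (0, 0, 0, 2)
VC(E, invoked at 7): max of VC(B)=(1, 0, 0, 0), then +1 on thread P2 → (1, 0, 1, 0)
VC(D, invoked at 5): max of VC(B)=(1, 0, 0, 0), then +1 on thread P0 → (2, 0, 0, 0)
VC(F, invoked at 10): max of VC(E)=(1, 0, 1, 0), then +1 on thread P2 → (1, 0, 2, 0)
target: VC(F) = (1, 0, 2, 0)

(1, 0, 2, 0)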